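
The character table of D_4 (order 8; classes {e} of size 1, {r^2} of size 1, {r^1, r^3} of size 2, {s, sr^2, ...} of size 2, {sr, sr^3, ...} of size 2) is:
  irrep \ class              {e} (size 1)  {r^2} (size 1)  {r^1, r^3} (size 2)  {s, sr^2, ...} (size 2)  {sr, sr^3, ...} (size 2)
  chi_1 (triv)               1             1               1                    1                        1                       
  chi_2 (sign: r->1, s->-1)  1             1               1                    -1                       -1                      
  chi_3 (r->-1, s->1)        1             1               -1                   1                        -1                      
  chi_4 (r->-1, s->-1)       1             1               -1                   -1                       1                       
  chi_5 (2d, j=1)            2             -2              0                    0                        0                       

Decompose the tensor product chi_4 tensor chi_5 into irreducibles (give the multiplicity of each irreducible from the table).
chi_4 tensor chi_5 = chi_5 (all other irreducibles have multiplicity 0).

Reasoning: The character of a tensor product is the pointwise product (chi_4 * chi_5)(C) = chi_4(C) * chi_5(C):
  {e}: (1)*(2), {r^2}: (1)*(-2), {r^1, r^3}: (-1)*(0), {s, sr^2, ...}: (-1)*(0), {sr, sr^3, ...}: (1)*(0)
so (chi_4 * chi_5) takes values
  {e} -> 2, {r^2} -> -2, {r^1, r^3} -> 0, {s, sr^2, ...} -> 0, {sr, sr^3, ...} -> 0.
Now take the inner product of this character with each irreducible chi from the table, <chi_4*chi_5, chi> = (1/8) sum_C |C| (chi_4*chi_5)(C) conj(chi(C)):
  <chi_4*chi_5, chi_1> = (1/8)[1*(2)*conj(1) + 1*(-2)*conj(1) + 2*(0)*conj(1) + 2*(0)*conj(1) + 2*(0)*conj(1)]
      = (1/8)[(2) + (-2) + (0) + (0) + (0)] = 0/8 = 0
  <chi_4*chi_5, chi_2> = (1/8)[1*(2)*conj(1) + 1*(-2)*conj(1) + 2*(0)*conj(1) + 2*(0)*conj(-1) + 2*(0)*conj(-1)]
      = (1/8)[(2) + (-2) + (0) + (0) + (0)] = 0/8 = 0
  <chi_4*chi_5, chi_3> = (1/8)[1*(2)*conj(1) + 1*(-2)*conj(1) + 2*(0)*conj(-1) + 2*(0)*conj(1) + 2*(0)*conj(-1)]
      = (1/8)[(2) + (-2) + (0) + (0) + (0)] = 0/8 = 0
  <chi_4*chi_5, chi_4> = (1/8)[1*(2)*conj(1) + 1*(-2)*conj(1) + 2*(0)*conj(-1) + 2*(0)*conj(-1) + 2*(0)*conj(1)]
      = (1/8)[(2) + (-2) + (0) + (0) + (0)] = 0/8 = 0
  <chi_4*chi_5, chi_5> = (1/8)[1*(2)*conj(2) + 1*(-2)*conj(-2) + 2*(0)*conj(0) + 2*(0)*conj(0) + 2*(0)*conj(0)]
      = (1/8)[(4) + (4) + (0) + (0) + (0)] = 8/8 = 1
Hence the multiplicities are chi_5: 1. Dimension check: dim(chi_4)*dim(chi_5) = 1*2 = 2 and sum (mult * dim) = 1*2 = 2.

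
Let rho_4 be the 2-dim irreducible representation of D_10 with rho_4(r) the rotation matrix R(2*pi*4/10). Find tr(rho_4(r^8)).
chi_{rho_4}(r^8) = 2*cos(2*pi*4*8/10) = -1/2 + sqrt(5)/2

Solution. rho_4(r^8) is rotation by angle 2*pi*4*8/10, whose trace is 2*cos(2*pi*4*8/10) = -1/2 + sqrt(5)/2.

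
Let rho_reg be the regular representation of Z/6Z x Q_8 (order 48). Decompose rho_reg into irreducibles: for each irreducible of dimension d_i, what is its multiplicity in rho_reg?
Each irreducible V_i of dimension d_i appears with multiplicity d_i, i.e. rho_reg = (direct sum over all irreducibles V_i) d_i V_i. The irreducible dimensions for Z/6Z x Q_8 are 1, 1, 1, 1, 1, 1, 1, 1, 1, 1, 1, 1, 1, 1, 1, 1, 1, 1, 1, 1, 1, 1, 1, 1, 2, 2, 2, 2, 2, 2: 24 irreducibles of dimension 1, each with multiplicity 1; 6 irreducibles of dimension 2, each with multiplicity 2. Total dimension 24*1*1 + 6*2*2 = 48 = |G|.

Proof sketch: General theorem: in the regular representation of a finite group G, each irreducible appears with multiplicity equal to its dimension. Check: dim(rho_reg) = sum d_i^2 = 1 + 1 + 1 + 1 + 1 + 1 + 1 + 1 + 1 + 1 + 1 + 1 + 1 + 1 + 1 + 1 + 1 + 1 + 1 + 1 + 1 + 1 + 1 + 1 + 4 + 4 + 4 + 4 + 4 + 4 = 48 = |G|.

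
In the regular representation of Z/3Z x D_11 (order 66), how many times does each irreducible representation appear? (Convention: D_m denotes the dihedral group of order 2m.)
Each irreducible V_i of dimension d_i appears with multiplicity d_i, i.e. rho_reg = (direct sum over all irreducibles V_i) d_i V_i. The irreducible dimensions for Z/3Z x D_11 are 1, 1, 1, 1, 1, 1, 2, 2, 2, 2, 2, 2, 2, 2, 2, 2, 2, 2, 2, 2, 2: 6 irreducibles of dimension 1, each with multiplicity 1; 15 irreducibles of dimension 2, each with multiplicity 2. Total dimension 6*1*1 + 15*2*2 = 66 = |G|.

Explanation: General theorem: in the regular representation of a finite group G, each irreducible appears with multiplicity equal to its dimension. Check: dim(rho_reg) = sum d_i^2 = 1 + 1 + 1 + 1 + 1 + 1 + 4 + 4 + 4 + 4 + 4 + 4 + 4 + 4 + 4 + 4 + 4 + 4 + 4 + 4 + 4 = 66 = |G|.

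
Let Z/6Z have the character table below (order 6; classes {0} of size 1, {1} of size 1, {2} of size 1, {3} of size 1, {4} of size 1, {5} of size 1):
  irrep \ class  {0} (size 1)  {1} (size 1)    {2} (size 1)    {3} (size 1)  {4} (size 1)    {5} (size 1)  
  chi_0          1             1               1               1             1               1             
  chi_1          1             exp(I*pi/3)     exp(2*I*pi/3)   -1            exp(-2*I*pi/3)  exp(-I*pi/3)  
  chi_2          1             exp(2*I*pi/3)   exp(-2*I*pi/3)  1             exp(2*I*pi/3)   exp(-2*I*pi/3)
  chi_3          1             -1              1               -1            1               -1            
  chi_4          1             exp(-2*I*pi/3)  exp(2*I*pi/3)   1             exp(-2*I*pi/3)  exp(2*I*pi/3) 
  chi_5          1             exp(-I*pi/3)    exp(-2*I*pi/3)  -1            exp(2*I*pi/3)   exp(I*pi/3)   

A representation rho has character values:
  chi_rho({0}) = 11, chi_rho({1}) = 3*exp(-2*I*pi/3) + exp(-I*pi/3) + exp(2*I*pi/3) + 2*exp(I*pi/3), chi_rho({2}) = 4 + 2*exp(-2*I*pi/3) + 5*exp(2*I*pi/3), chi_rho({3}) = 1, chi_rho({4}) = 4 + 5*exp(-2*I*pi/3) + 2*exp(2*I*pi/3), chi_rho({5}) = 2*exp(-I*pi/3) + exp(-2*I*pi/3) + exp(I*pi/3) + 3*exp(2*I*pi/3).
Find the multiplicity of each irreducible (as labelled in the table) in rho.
Multiplicities: chi_0: 2, chi_1: 2, chi_2: 1, chi_3: 2, chi_4: 3, chi_5: 1.

Details: Use <chi_rho, chi> = (1/|G|) sum_C |C| * chi_rho(C) * conj(chi(C)) with |G| = 6 for each irreducible chi in the table:
  <chi_rho, chi_0> = (1/6)[1*(11)*conj(1) + 1*(3*exp(-2*I*pi/3) + exp(-I*pi/3) + exp(2*I*pi/3) + 2*exp(I*pi/3))*conj(1) + 1*(4 + 2*exp(-2*I*pi/3) + 5*exp(2*I*pi/3))*conj(1) + 1*(1)*conj(1) + 1*(4 + 5*exp(-2*I*pi/3) + 2*exp(2*I*pi/3))*conj(1) + 1*(2*exp(-I*pi/3) + exp(-2*I*pi/3) + exp(I*pi/3) + 3*exp(2*I*pi/3))*conj(1)]
      = (1/6)[(11) + (3*exp(-2*I*pi/3) + exp(-I*pi/3) + exp(2*I*pi/3) + 2*exp(I*pi/3)) + (4 + 2*exp(-2*I*pi/3) + 5*exp(2*I*pi/3)) + (1) + (4 + 5*exp(-2*I*pi/3) + 2*exp(2*I*pi/3)) + (2*exp(-I*pi/3) + exp(-2*I*pi/3) + exp(I*pi/3) + 3*exp(2*I*pi/3))] = 12/6 = 2
  <chi_rho, chi_1> = (1/6)[1*(11)*conj(1) + 1*(3*exp(-2*I*pi/3) + exp(-I*pi/3) + exp(2*I*pi/3) + 2*exp(I*pi/3))*conj(exp(I*pi/3)) + 1*(4 + 2*exp(-2*I*pi/3) + 5*exp(2*I*pi/3))*conj(exp(2*I*pi/3)) + 1*(1)*conj(-1) + 1*(4 + 5*exp(-2*I*pi/3) + 2*exp(2*I*pi/3))*conj(exp(-2*I*pi/3)) + 1*(2*exp(-I*pi/3) + exp(-2*I*pi/3) + exp(I*pi/3) + 3*exp(2*I*pi/3))*conj(exp(-I*pi/3))]
      = (1/6)[(11) + (-1) + (5 + 4*exp(-2*I*pi/3) + 2*exp(2*I*pi/3)) + (-1) + (5 + 2*exp(-2*I*pi/3) + 4*exp(2*I*pi/3)) + (-1)] = 12/6 = 2
  <chi_rho, chi_2> = (1/6)[1*(11)*conj(1) + 1*(3*exp(-2*I*pi/3) + exp(-I*pi/3) + exp(2*I*pi/3) + 2*exp(I*pi/3))*conj(exp(2*I*pi/3)) + 1*(4 + 2*exp(-2*I*pi/3) + 5*exp(2*I*pi/3))*conj(exp(-2*I*pi/3)) + 1*(1)*conj(1) + 1*(4 + 5*exp(-2*I*pi/3) + 2*exp(2*I*pi/3))*conj(exp(2*I*pi/3)) + 1*(2*exp(-I*pi/3) + exp(-2*I*pi/3) + exp(I*pi/3) + 3*exp(2*I*pi/3))*conj(exp(-2*I*pi/3))]
      = (1/6)[(11) + (2*exp(-I*pi/3) + 3*exp(2*I*pi/3)) + (2 + 5*exp(-2*I*pi/3) + 4*exp(2*I*pi/3)) + (1) + (2 + 4*exp(-2*I*pi/3) + 5*exp(2*I*pi/3)) + (3*exp(-2*I*pi/3) + 2*exp(I*pi/3))] = 6/6 = 1
  <chi_rho, chi_3> = (1/6)[1*(11)*conj(1) + 1*(3*exp(-2*I*pi/3) + exp(-I*pi/3) + exp(2*I*pi/3) + 2*exp(I*pi/3))*conj(-1) + 1*(4 + 2*exp(-2*I*pi/3) + 5*exp(2*I*pi/3))*conj(1) + 1*(1)*conj(-1) + 1*(4 + 5*exp(-2*I*pi/3) + 2*exp(2*I*pi/3))*conj(1) + 1*(2*exp(-I*pi/3) + exp(-2*I*pi/3) + exp(I*pi/3) + 3*exp(2*I*pi/3))*conj(-1)]
      = (1/6)[(11) + (-2*exp(I*pi/3) - exp(2*I*pi/3) - exp(-I*pi/3) - 3*exp(-2*I*pi/3)) + (4 + 2*exp(-2*I*pi/3) + 5*exp(2*I*pi/3)) + (-1) + (4 + 5*exp(-2*I*pi/3) + 2*exp(2*I*pi/3)) + (-3*exp(2*I*pi/3) - exp(I*pi/3) - exp(-2*I*pi/3) - 2*exp(-I*pi/3))] = 12/6 = 2
  <chi_rho, chi_4> = (1/6)[1*(11)*conj(1) + 1*(3*exp(-2*I*pi/3) + exp(-I*pi/3) + exp(2*I*pi/3) + 2*exp(I*pi/3))*conj(exp(-2*I*pi/3)) + 1*(4 + 2*exp(-2*I*pi/3) + 5*exp(2*I*pi/3))*conj(exp(2*I*pi/3)) + 1*(1)*conj(1) + 1*(4 + 5*exp(-2*I*pi/3) + 2*exp(2*I*pi/3))*conj(exp(-2*I*pi/3)) + 1*(2*exp(-I*pi/3) + exp(-2*I*pi/3) + exp(I*pi/3) + 3*exp(2*I*pi/3))*conj(exp(2*I*pi/3))]
      = (1/6)[(11) + (1) + (5 + 4*exp(-2*I*pi/3) + 2*exp(2*I*pi/3)) + (1) + (5 + 2*exp(-2*I*pi/3) + 4*exp(2*I*pi/3)) + (1)] = 18/6 = 3
  <chi_rho, chi_5> = (1/6)[1*(11)*conj(1) + 1*(3*exp(-2*I*pi/3) + exp(-I*pi/3) + exp(2*I*pi/3) + 2*exp(I*pi/3))*conj(exp(-I*pi/3)) + 1*(4 + 2*exp(-2*I*pi/3) + 5*exp(2*I*pi/3))*conj(exp(-2*I*pi/3)) + 1*(1)*conj(-1) + 1*(4 + 5*exp(-2*I*pi/3) + 2*exp(2*I*pi/3))*conj(exp(2*I*pi/3)) + 1*(2*exp(-I*pi/3) + exp(-2*I*pi/3) + exp(I*pi/3) + 3*exp(2*I*pi/3))*conj(exp(I*pi/3))]
      = (1/6)[(11) + (3*exp(-I*pi/3) + 2*exp(2*I*pi/3)) + (2 + 5*exp(-2*I*pi/3) + 4*exp(2*I*pi/3)) + (-1) + (2 + 4*exp(-2*I*pi/3) + 5*exp(2*I*pi/3)) + (2*exp(-2*I*pi/3) + 3*exp(I*pi/3))] = 6/6 = 1
(Exp terms are combined using exp(i*s)*conj(exp(i*t)) = exp(i*(s-t)), and sums of them are collapsed using the identity that for every m > 1 the m distinct m-th roots of unity sum to 0, e.g. 1 + exp(2*I*pi/3) + exp(-2*I*pi/3) = 0.)
Dimension check: dim(rho) = sum (mult * dim) = 2*1 + 2*1 + 1*1 + 2*1 + 3*1 + 1*1 = 11 = chi_rho(e) = 11.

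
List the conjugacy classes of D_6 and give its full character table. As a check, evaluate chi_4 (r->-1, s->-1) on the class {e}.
Conjugacy classes: {e} of size 1, {r^3} of size 1, {r^1, r^5} of size 2, {r^2, r^4} of size 2, {s, sr^2, ...} of size 3, {sr, sr^3, ...} of size 3.
Character table:
  irrep \ class              {e} (size 1)  {r^3} (size 1)  {r^1, r^5} (size 2)  {r^2, r^4} (size 2)  {s, sr^2, ...} (size 3)  {sr, sr^3, ...} (size 3)
  chi_1 (triv)               1             1               1                    1                    1                        1                       
  chi_2 (sign: r->1, s->-1)  1             1               1                    1                    -1                       -1                      
  chi_3 (r->-1, s->1)        1             -1              -1                   1                    1                        -1                      
  chi_4 (r->-1, s->-1)       1             -1              -1                   1                    -1                       1                       
  chi_5 (2d, j=1)            2             -2              1                    -1                   0                        0                       
  chi_6 (2d, j=2)            2             2               -1                   -1                   0                        0                       

Spot check: chi_4 (r->-1, s->-1) on {e} = 1.

Details: D_6 has order 2*6 = 12 with 6 conjugacy classes, hence 6 irreducibles. Sum of squared dims 1 + 1 + 1 + 1 + 4 + 4 = 12 = |G|. Linear characters come from the abelianisation; the 2-dimensional irreps have character r^k -> 2*cos(2*pi*j*k/6), reflections -> 0.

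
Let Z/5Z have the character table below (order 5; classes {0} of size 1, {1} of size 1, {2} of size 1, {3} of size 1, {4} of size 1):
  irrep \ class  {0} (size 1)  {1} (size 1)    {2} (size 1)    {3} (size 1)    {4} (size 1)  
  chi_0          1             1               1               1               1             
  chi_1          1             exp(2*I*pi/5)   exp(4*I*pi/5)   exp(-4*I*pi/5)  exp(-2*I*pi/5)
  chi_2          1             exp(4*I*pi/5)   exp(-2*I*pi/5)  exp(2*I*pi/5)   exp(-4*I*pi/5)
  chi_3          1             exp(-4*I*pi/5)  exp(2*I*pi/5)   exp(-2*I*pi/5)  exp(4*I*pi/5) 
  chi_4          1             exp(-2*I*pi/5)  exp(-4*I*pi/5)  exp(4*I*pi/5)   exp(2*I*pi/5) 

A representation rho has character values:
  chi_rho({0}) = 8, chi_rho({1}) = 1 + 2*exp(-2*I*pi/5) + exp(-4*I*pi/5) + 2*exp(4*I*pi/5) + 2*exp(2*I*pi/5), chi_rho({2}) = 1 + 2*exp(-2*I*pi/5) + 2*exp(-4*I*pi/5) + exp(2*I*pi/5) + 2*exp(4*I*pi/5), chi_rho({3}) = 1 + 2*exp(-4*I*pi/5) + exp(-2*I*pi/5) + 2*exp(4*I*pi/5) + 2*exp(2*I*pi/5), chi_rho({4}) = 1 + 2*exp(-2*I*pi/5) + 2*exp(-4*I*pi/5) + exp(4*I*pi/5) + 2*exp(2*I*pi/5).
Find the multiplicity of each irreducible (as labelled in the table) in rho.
Multiplicities: chi_0: 1, chi_1: 2, chi_2: 2, chi_3: 1, chi_4: 2.

Argument: Use <chi_rho, chi> = (1/|G|) sum_C |C| * chi_rho(C) * conj(chi(C)) with |G| = 5 for each irreducible chi in the table:
  <chi_rho, chi_0> = (1/5)[1*(8)*conj(1) + 1*(1 + 2*exp(-2*I*pi/5) + exp(-4*I*pi/5) + 2*exp(4*I*pi/5) + 2*exp(2*I*pi/5))*conj(1) + 1*(1 + 2*exp(-2*I*pi/5) + 2*exp(-4*I*pi/5) + exp(2*I*pi/5) + 2*exp(4*I*pi/5))*conj(1) + 1*(1 + 2*exp(-4*I*pi/5) + exp(-2*I*pi/5) + 2*exp(4*I*pi/5) + 2*exp(2*I*pi/5))*conj(1) + 1*(1 + 2*exp(-2*I*pi/5) + 2*exp(-4*I*pi/5) + exp(4*I*pi/5) + 2*exp(2*I*pi/5))*conj(1)]
      = (1/5)[(8) + (1 + 2*exp(-2*I*pi/5) + exp(-4*I*pi/5) + 2*exp(4*I*pi/5) + 2*exp(2*I*pi/5)) + (1 + 2*exp(-2*I*pi/5) + 2*exp(-4*I*pi/5) + exp(2*I*pi/5) + 2*exp(4*I*pi/5)) + (1 + 2*exp(-4*I*pi/5) + exp(-2*I*pi/5) + 2*exp(4*I*pi/5) + 2*exp(2*I*pi/5)) + (1 + 2*exp(-2*I*pi/5) + 2*exp(-4*I*pi/5) + exp(4*I*pi/5) + 2*exp(2*I*pi/5))] = 5/5 = 1
  <chi_rho, chi_1> = (1/5)[1*(8)*conj(1) + 1*(1 + 2*exp(-2*I*pi/5) + exp(-4*I*pi/5) + 2*exp(4*I*pi/5) + 2*exp(2*I*pi/5))*conj(exp(2*I*pi/5)) + 1*(1 + 2*exp(-2*I*pi/5) + 2*exp(-4*I*pi/5) + exp(2*I*pi/5) + 2*exp(4*I*pi/5))*conj(exp(4*I*pi/5)) + 1*(1 + 2*exp(-4*I*pi/5) + exp(-2*I*pi/5) + 2*exp(4*I*pi/5) + 2*exp(2*I*pi/5))*conj(exp(-4*I*pi/5)) + 1*(1 + 2*exp(-2*I*pi/5) + 2*exp(-4*I*pi/5) + exp(4*I*pi/5) + 2*exp(2*I*pi/5))*conj(exp(-2*I*pi/5))]
      = (1/5)[(8) + (2 + 2*exp(-4*I*pi/5) + exp(-2*I*pi/5) + exp(4*I*pi/5) + 2*exp(2*I*pi/5)) + (2 + exp(-2*I*pi/5) + exp(-4*I*pi/5) + 2*exp(4*I*pi/5) + 2*exp(2*I*pi/5)) + (2 + 2*exp(-2*I*pi/5) + 2*exp(-4*I*pi/5) + exp(4*I*pi/5) + exp(2*I*pi/5)) + (2 + 2*exp(-2*I*pi/5) + exp(-4*I*pi/5) + exp(2*I*pi/5) + 2*exp(4*I*pi/5))] = 10/5 = 2
  <chi_rho, chi_2> = (1/5)[1*(8)*conj(1) + 1*(1 + 2*exp(-2*I*pi/5) + exp(-4*I*pi/5) + 2*exp(4*I*pi/5) + 2*exp(2*I*pi/5))*conj(exp(4*I*pi/5)) + 1*(1 + 2*exp(-2*I*pi/5) + 2*exp(-4*I*pi/5) + exp(2*I*pi/5) + 2*exp(4*I*pi/5))*conj(exp(-2*I*pi/5)) + 1*(1 + 2*exp(-4*I*pi/5) + exp(-2*I*pi/5) + 2*exp(4*I*pi/5) + 2*exp(2*I*pi/5))*conj(exp(2*I*pi/5)) + 1*(1 + 2*exp(-2*I*pi/5) + 2*exp(-4*I*pi/5) + exp(4*I*pi/5) + 2*exp(2*I*pi/5))*conj(exp(-4*I*pi/5))]
      = (1/5)[(8) + (2 + 2*exp(-2*I*pi/5) + exp(-4*I*pi/5) + exp(2*I*pi/5) + 2*exp(4*I*pi/5)) + (2 + 2*exp(-2*I*pi/5) + 2*exp(-4*I*pi/5) + exp(4*I*pi/5) + exp(2*I*pi/5)) + (2 + exp(-2*I*pi/5) + exp(-4*I*pi/5) + 2*exp(4*I*pi/5) + 2*exp(2*I*pi/5)) + (2 + 2*exp(-4*I*pi/5) + exp(-2*I*pi/5) + exp(4*I*pi/5) + 2*exp(2*I*pi/5))] = 10/5 = 2
  <chi_rho, chi_3> = (1/5)[1*(8)*conj(1) + 1*(1 + 2*exp(-2*I*pi/5) + exp(-4*I*pi/5) + 2*exp(4*I*pi/5) + 2*exp(2*I*pi/5))*conj(exp(-4*I*pi/5)) + 1*(1 + 2*exp(-2*I*pi/5) + 2*exp(-4*I*pi/5) + exp(2*I*pi/5) + 2*exp(4*I*pi/5))*conj(exp(2*I*pi/5)) + 1*(1 + 2*exp(-4*I*pi/5) + exp(-2*I*pi/5) + 2*exp(4*I*pi/5) + 2*exp(2*I*pi/5))*conj(exp(-2*I*pi/5)) + 1*(1 + 2*exp(-2*I*pi/5) + 2*exp(-4*I*pi/5) + exp(4*I*pi/5) + 2*exp(2*I*pi/5))*conj(exp(4*I*pi/5))]
      = (1/5)[(8) + (1 + 2*exp(-2*I*pi/5) + 2*exp(-4*I*pi/5) + exp(4*I*pi/5) + 2*exp(2*I*pi/5)) + (1 + 2*exp(-4*I*pi/5) + exp(-2*I*pi/5) + 2*exp(4*I*pi/5) + 2*exp(2*I*pi/5)) + (1 + 2*exp(-2*I*pi/5) + 2*exp(-4*I*pi/5) + exp(2*I*pi/5) + 2*exp(4*I*pi/5)) + (1 + 2*exp(-2*I*pi/5) + exp(-4*I*pi/5) + 2*exp(4*I*pi/5) + 2*exp(2*I*pi/5))] = 5/5 = 1
  <chi_rho, chi_4> = (1/5)[1*(8)*conj(1) + 1*(1 + 2*exp(-2*I*pi/5) + exp(-4*I*pi/5) + 2*exp(4*I*pi/5) + 2*exp(2*I*pi/5))*conj(exp(-2*I*pi/5)) + 1*(1 + 2*exp(-2*I*pi/5) + 2*exp(-4*I*pi/5) + exp(2*I*pi/5) + 2*exp(4*I*pi/5))*conj(exp(-4*I*pi/5)) + 1*(1 + 2*exp(-4*I*pi/5) + exp(-2*I*pi/5) + 2*exp(4*I*pi/5) + 2*exp(2*I*pi/5))*conj(exp(4*I*pi/5)) + 1*(1 + 2*exp(-2*I*pi/5) + 2*exp(-4*I*pi/5) + exp(4*I*pi/5) + 2*exp(2*I*pi/5))*conj(exp(2*I*pi/5))]
      = (1/5)[(8) + (2 + 2*exp(-4*I*pi/5) + exp(-2*I*pi/5) + exp(2*I*pi/5) + 2*exp(4*I*pi/5)) + (2 + 2*exp(-2*I*pi/5) + exp(-4*I*pi/5) + exp(4*I*pi/5) + 2*exp(2*I*pi/5)) + (2 + 2*exp(-2*I*pi/5) + exp(-4*I*pi/5) + exp(4*I*pi/5) + 2*exp(2*I*pi/5)) + (2 + 2*exp(-4*I*pi/5) + exp(-2*I*pi/5) + exp(2*I*pi/5) + 2*exp(4*I*pi/5))] = 10/5 = 2
(Exp terms are combined using exp(i*s)*conj(exp(i*t)) = exp(i*(s-t)), and sums of them are collapsed using the identity that for every m > 1 the m distinct m-th roots of unity sum to 0, e.g. 1 + exp(2*I*pi/3) + exp(-2*I*pi/3) = 0.)
Dimension check: dim(rho) = sum (mult * dim) = 1*1 + 2*1 + 2*1 + 1*1 + 2*1 = 8 = chi_rho(e) = 8.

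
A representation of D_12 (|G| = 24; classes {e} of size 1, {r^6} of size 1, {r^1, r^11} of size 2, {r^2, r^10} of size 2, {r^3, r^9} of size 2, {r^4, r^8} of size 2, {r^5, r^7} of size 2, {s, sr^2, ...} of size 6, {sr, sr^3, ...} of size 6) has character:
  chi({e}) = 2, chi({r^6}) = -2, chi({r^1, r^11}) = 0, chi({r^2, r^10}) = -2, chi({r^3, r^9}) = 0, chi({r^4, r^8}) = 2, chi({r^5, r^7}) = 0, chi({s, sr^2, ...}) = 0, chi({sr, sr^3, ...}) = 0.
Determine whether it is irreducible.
Irreducible: <chi, chi> = 1.

Details: <chi, chi> = (1/|G|) sum_C |C| * |chi(C)|^2 = (1/24)[1*|2|^2 + 1*|-2|^2 + 2*|0|^2 + 2*|-2|^2 + 2*|0|^2 + 2*|2|^2 + 2*|0|^2 + 6*|0|^2 + 6*|0|^2]
  = (1/24)[(4) + (4) + (0) + (8) + (0) + (8) + (0) + (0) + (0)] = 24/24 = 1.
A character is irreducible iff <chi, chi> = 1, so this representation is irreducible.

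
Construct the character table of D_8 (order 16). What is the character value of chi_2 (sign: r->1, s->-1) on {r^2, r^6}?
Conjugacy classes: {e} of size 1, {r^4} of size 1, {r^1, r^7} of size 2, {r^2, r^6} of size 2, {r^3, r^5} of size 2, {s, sr^2, ...} of size 4, {sr, sr^3, ...} of size 4.
Character table:
  irrep \ class              {e} (size 1)  {r^4} (size 1)  {r^1, r^7} (size 2)  {r^2, r^6} (size 2)  {r^3, r^5} (size 2)  {s, sr^2, ...} (size 4)  {sr, sr^3, ...} (size 4)
  chi_1 (triv)               1             1               1                    1                    1                    1                        1                       
  chi_2 (sign: r->1, s->-1)  1             1               1                    1                    1                    -1                       -1                      
  chi_3 (r->-1, s->1)        1             1               -1                   1                    -1                   1                        -1                      
  chi_4 (r->-1, s->-1)       1             1               -1                   1                    -1                   -1                       1                       
  chi_5 (2d, j=1)            2             -2              sqrt(2)              0                    -sqrt(2)             0                        0                       
  chi_6 (2d, j=2)            2             2               0                    -2                   0                    0                        0                       
  chi_7 (2d, j=3)            2             -2              -sqrt(2)             0                    sqrt(2)              0                        0                       

Spot check: chi_2 (sign: r->1, s->-1) on {r^2, r^6} = 1.

D_8 has order 2*8 = 16 with 7 conjugacy classes, hence 7 irreducibles. Sum of squared dims 1 + 1 + 1 + 1 + 4 + 4 + 4 = 16 = |G|. Linear characters come from the abelianisation; the 2-dimensional irreps have character r^k -> 2*cos(2*pi*j*k/8), reflections -> 0.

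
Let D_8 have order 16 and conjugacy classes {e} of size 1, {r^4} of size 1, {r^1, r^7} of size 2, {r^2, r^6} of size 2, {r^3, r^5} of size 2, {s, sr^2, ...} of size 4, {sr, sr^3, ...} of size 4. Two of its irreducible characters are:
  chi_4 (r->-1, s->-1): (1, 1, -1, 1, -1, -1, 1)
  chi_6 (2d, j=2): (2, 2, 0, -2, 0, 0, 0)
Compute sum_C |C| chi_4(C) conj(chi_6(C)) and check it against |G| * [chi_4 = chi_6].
Sum = 0; so <chi_4, chi_6> = 0 (distinct irreducibles are orthogonal).

Derivation: Compute term by term over conjugacy classes (|C| * chi_4(C) * conj(chi_6(C))):
  1*(1)*conj(2) + 1*(1)*conj(2) + 2*(-1)*conj(0) + 2*(1)*conj(-2) + 2*(-1)*conj(0) + 4*(-1)*conj(0) + 4*(1)*conj(0)
  = (2) + (2) + (0) + (-4) + (0) + (0) + (0)
  = 0.
Dividing by |G| = 16 gives 0/16 = 0, matching the row-orthogonality relation <chi_4, chi_6> = [chi_4 = chi_6].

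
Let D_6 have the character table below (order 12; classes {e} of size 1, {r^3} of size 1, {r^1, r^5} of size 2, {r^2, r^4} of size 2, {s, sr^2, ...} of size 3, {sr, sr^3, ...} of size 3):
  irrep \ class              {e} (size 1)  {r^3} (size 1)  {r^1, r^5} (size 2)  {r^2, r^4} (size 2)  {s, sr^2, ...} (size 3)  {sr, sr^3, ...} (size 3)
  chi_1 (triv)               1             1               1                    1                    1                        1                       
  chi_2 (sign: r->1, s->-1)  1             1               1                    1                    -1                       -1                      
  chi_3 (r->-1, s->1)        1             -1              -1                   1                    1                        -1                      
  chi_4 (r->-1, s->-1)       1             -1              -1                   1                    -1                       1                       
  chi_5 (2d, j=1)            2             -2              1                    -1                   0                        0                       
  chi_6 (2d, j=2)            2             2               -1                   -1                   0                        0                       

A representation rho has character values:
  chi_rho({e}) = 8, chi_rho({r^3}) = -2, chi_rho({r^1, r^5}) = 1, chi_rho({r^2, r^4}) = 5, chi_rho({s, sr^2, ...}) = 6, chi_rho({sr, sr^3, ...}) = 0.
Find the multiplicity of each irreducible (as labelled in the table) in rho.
Multiplicities: chi_1: 3, chi_2: 0, chi_3: 3, chi_4: 0, chi_5: 1, chi_6: 0.

Explanation: Use <chi_rho, chi> = (1/|G|) sum_C |C| * chi_rho(C) * conj(chi(C)) with |G| = 12 for each irreducible chi in the table:
  <chi_rho, chi_1> = (1/12)[1*(8)*conj(1) + 1*(-2)*conj(1) + 2*(1)*conj(1) + 2*(5)*conj(1) + 3*(6)*conj(1) + 3*(0)*conj(1)]
      = (1/12)[(8) + (-2) + (2) + (10) + (18) + (0)] = 36/12 = 3
  <chi_rho, chi_2> = (1/12)[1*(8)*conj(1) + 1*(-2)*conj(1) + 2*(1)*conj(1) + 2*(5)*conj(1) + 3*(6)*conj(-1) + 3*(0)*conj(-1)]
      = (1/12)[(8) + (-2) + (2) + (10) + (-18) + (0)] = 0/12 = 0
  <chi_rho, chi_3> = (1/12)[1*(8)*conj(1) + 1*(-2)*conj(-1) + 2*(1)*conj(-1) + 2*(5)*conj(1) + 3*(6)*conj(1) + 3*(0)*conj(-1)]
      = (1/12)[(8) + (2) + (-2) + (10) + (18) + (0)] = 36/12 = 3
  <chi_rho, chi_4> = (1/12)[1*(8)*conj(1) + 1*(-2)*conj(-1) + 2*(1)*conj(-1) + 2*(5)*conj(1) + 3*(6)*conj(-1) + 3*(0)*conj(1)]
      = (1/12)[(8) + (2) + (-2) + (10) + (-18) + (0)] = 0/12 = 0
  <chi_rho, chi_5> = (1/12)[1*(8)*conj(2) + 1*(-2)*conj(-2) + 2*(1)*conj(1) + 2*(5)*conj(-1) + 3*(6)*conj(0) + 3*(0)*conj(0)]
      = (1/12)[(16) + (4) + (2) + (-10) + (0) + (0)] = 12/12 = 1
  <chi_rho, chi_6> = (1/12)[1*(8)*conj(2) + 1*(-2)*conj(2) + 2*(1)*conj(-1) + 2*(5)*conj(-1) + 3*(6)*conj(0) + 3*(0)*conj(0)]
      = (1/12)[(16) + (-4) + (-2) + (-10) + (0) + (0)] = 0/12 = 0
Dimension check: dim(rho) = sum (mult * dim) = 3*1 + 0*1 + 3*1 + 0*1 + 1*2 + 0*2 = 8 = chi_rho(e) = 8.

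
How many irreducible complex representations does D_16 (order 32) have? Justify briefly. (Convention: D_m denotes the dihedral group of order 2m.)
11

Reasoning: The number of irreducible complex representations of a finite group equals its number of conjugacy classes. D_16 has 11 conjugacy classes (n/2 + 3 for n even), so D_16 (order 32) has exactly 11 irreducible complex representations.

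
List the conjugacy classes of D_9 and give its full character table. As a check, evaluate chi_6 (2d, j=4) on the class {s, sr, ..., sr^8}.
Conjugacy classes: {e} of size 1, {r^1, r^8} of size 2, {r^2, r^7} of size 2, {r^3, r^6} of size 2, {r^4, r^5} of size 2, {s, sr, ..., sr^8} of size 9.
Character table:
  irrep \ class              {e} (size 1)  {r^1, r^8} (size 2)  {r^2, r^7} (size 2)  {r^3, r^6} (size 2)  {r^4, r^5} (size 2)  {s, sr, ..., sr^8} (size 9)
  chi_1 (triv)               1             1                    1                    1                    1                    1                          
  chi_2 (sign: r->1, s->-1)  1             1                    1                    1                    1                    -1                         
  chi_3 (2d, j=1)            2             2*cos(2*pi/9)        2*cos(4*pi/9)        -1                   -2*cos(pi/9)         0                          
  chi_4 (2d, j=2)            2             2*cos(4*pi/9)        -2*cos(pi/9)         -1                   2*cos(2*pi/9)        0                          
  chi_5 (2d, j=3)            2             -1                   -1                   2                    -1                   0                          
  chi_6 (2d, j=4)            2             -2*cos(pi/9)         2*cos(2*pi/9)        -1                   2*cos(4*pi/9)        0                          

Spot check: chi_6 (2d, j=4) on {s, sr, ..., sr^8} = 0.

Working: D_9 has order 2*9 = 18 with 6 conjugacy classes, hence 6 irreducibles. Sum of squared dims 1 + 1 + 4 + 4 + 4 + 4 = 18 = |G|. Linear characters come from the abelianisation; the 2-dimensional irreps have character r^k -> 2*cos(2*pi*j*k/9), reflections -> 0.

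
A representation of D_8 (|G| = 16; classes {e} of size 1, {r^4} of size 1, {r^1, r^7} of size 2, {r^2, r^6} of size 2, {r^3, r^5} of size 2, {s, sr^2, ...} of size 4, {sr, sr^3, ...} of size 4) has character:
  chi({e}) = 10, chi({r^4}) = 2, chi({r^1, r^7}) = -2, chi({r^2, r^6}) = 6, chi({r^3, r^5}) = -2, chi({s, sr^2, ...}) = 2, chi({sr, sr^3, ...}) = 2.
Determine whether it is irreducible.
Not irreducible (reducible): <chi, chi> = 14 > 1.

Details: <chi, chi> = (1/|G|) sum_C |C| * |chi(C)|^2 = (1/16)[1*|10|^2 + 1*|2|^2 + 2*|-2|^2 + 2*|6|^2 + 2*|-2|^2 + 4*|2|^2 + 4*|2|^2]
  = (1/16)[(100) + (4) + (8) + (72) + (8) + (16) + (16)] = 224/16 = 14.
A character is irreducible iff <chi, chi> = 1, so this representation is reducible.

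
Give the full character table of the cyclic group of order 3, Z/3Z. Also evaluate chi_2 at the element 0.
Character table of Z/3Z (irreps indexed chi_0,...,chi_2 with chi_k(m) = zeta_3^(k*m), zeta_3 = exp(2*pi*i/3)):
  irrep \ class  {0} (size 1)  {1} (size 1)    {2} (size 1)  
  chi_0          1             1               1             
  chi_1          1             exp(2*I*pi/3)   exp(-2*I*pi/3)
  chi_2          1             exp(-2*I*pi/3)  exp(2*I*pi/3) 

Spot check: chi_2(0) = zeta_3^(2*0) = zeta_3^0 = 1.

Why: Z/3Z is abelian, so all 3 irreducible complex representations are 1-dimensional. They are given by chi_k(m) = zeta_3^(k*m) for k = 0,...,2. Row orthogonality: sum_m chi_k(m) conj(chi_l(m)) = 3 * [k = l].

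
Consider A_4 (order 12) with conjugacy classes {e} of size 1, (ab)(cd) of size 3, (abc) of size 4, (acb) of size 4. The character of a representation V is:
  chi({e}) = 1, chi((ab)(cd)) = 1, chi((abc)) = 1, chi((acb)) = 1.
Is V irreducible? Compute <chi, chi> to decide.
Irreducible: <chi, chi> = 1.

Justification: <chi, chi> = (1/|G|) sum_C |C| * |chi(C)|^2 = (1/12)[1*|1|^2 + 3*|1|^2 + 4*|1|^2 + 4*|1|^2]
  = (1/12)[(1) + (3) + (4) + (4)] = 12/12 = 1.
(Exp terms are combined using exp(i*s)*conj(exp(i*t)) = exp(i*(s-t)), and sums of them are collapsed using the identity that for every m > 1 the m distinct m-th roots of unity sum to 0, e.g. 1 + exp(2*I*pi/3) + exp(-2*I*pi/3) = 0.)
A character is irreducible iff <chi, chi> = 1, so this representation is irreducible.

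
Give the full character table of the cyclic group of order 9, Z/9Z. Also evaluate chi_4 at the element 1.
Character table of Z/9Z (irreps indexed chi_0,...,chi_8 with chi_k(m) = zeta_9^(k*m), zeta_9 = exp(2*pi*i/9)):
  irrep \ class  {0} (size 1)  {1} (size 1)    {2} (size 1)    {3} (size 1)    {4} (size 1)    {5} (size 1)    {6} (size 1)    {7} (size 1)    {8} (size 1)  
  chi_0          1             1               1               1               1               1               1               1               1             
  chi_1          1             exp(2*I*pi/9)   exp(4*I*pi/9)   exp(2*I*pi/3)   exp(8*I*pi/9)   exp(-8*I*pi/9)  exp(-2*I*pi/3)  exp(-4*I*pi/9)  exp(-2*I*pi/9)
  chi_2          1             exp(4*I*pi/9)   exp(8*I*pi/9)   exp(-2*I*pi/3)  exp(-2*I*pi/9)  exp(2*I*pi/9)   exp(2*I*pi/3)   exp(-8*I*pi/9)  exp(-4*I*pi/9)
  chi_3          1             exp(2*I*pi/3)   exp(-2*I*pi/3)  1               exp(2*I*pi/3)   exp(-2*I*pi/3)  1               exp(2*I*pi/3)   exp(-2*I*pi/3)
  chi_4          1             exp(8*I*pi/9)   exp(-2*I*pi/9)  exp(2*I*pi/3)   exp(-4*I*pi/9)  exp(4*I*pi/9)   exp(-2*I*pi/3)  exp(2*I*pi/9)   exp(-8*I*pi/9)
  chi_5          1             exp(-8*I*pi/9)  exp(2*I*pi/9)   exp(-2*I*pi/3)  exp(4*I*pi/9)   exp(-4*I*pi/9)  exp(2*I*pi/3)   exp(-2*I*pi/9)  exp(8*I*pi/9) 
  chi_6          1             exp(-2*I*pi/3)  exp(2*I*pi/3)   1               exp(-2*I*pi/3)  exp(2*I*pi/3)   1               exp(-2*I*pi/3)  exp(2*I*pi/3) 
  chi_7          1             exp(-4*I*pi/9)  exp(-8*I*pi/9)  exp(2*I*pi/3)   exp(2*I*pi/9)   exp(-2*I*pi/9)  exp(-2*I*pi/3)  exp(8*I*pi/9)   exp(4*I*pi/9) 
  chi_8          1             exp(-2*I*pi/9)  exp(-4*I*pi/9)  exp(-2*I*pi/3)  exp(-8*I*pi/9)  exp(8*I*pi/9)   exp(2*I*pi/3)   exp(4*I*pi/9)   exp(2*I*pi/9) 

Spot check: chi_4(1) = zeta_9^(4*1) = zeta_9^4 = exp(8*I*pi/9).

Proof sketch: Z/9Z is abelian, so all 9 irreducible complex representations are 1-dimensional. They are given by chi_k(m) = zeta_9^(k*m) for k = 0,...,8. Row orthogonality: sum_m chi_k(m) conj(chi_l(m)) = 9 * [k = l].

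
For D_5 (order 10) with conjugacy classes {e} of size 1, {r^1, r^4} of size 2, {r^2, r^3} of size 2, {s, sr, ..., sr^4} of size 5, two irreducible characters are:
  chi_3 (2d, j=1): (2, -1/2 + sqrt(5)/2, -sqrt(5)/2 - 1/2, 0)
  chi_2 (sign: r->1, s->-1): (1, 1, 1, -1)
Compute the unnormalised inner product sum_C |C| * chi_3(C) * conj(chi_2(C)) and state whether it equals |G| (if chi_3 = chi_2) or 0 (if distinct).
Sum = 0; so <chi_3, chi_2> = 0 (distinct irreducibles are orthogonal).

Compute term by term over conjugacy classes (|C| * chi_3(C) * conj(chi_2(C))):
  1*(2)*conj(1) + 2*(-1/2 + sqrt(5)/2)*conj(1) + 2*(-sqrt(5)/2 - 1/2)*conj(1) + 5*(0)*conj(-1)
  = (2) + (-1 + sqrt(5)) + (-sqrt(5) - 1) + (0)
  = 0.
Dividing by |G| = 10 gives 0/10 = 0, matching the row-orthogonality relation <chi_3, chi_2> = [chi_3 = chi_2].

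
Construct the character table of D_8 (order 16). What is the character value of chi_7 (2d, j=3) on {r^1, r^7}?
Conjugacy classes: {e} of size 1, {r^4} of size 1, {r^1, r^7} of size 2, {r^2, r^6} of size 2, {r^3, r^5} of size 2, {s, sr^2, ...} of size 4, {sr, sr^3, ...} of size 4.
Character table:
  irrep \ class              {e} (size 1)  {r^4} (size 1)  {r^1, r^7} (size 2)  {r^2, r^6} (size 2)  {r^3, r^5} (size 2)  {s, sr^2, ...} (size 4)  {sr, sr^3, ...} (size 4)
  chi_1 (triv)               1             1               1                    1                    1                    1                        1                       
  chi_2 (sign: r->1, s->-1)  1             1               1                    1                    1                    -1                       -1                      
  chi_3 (r->-1, s->1)        1             1               -1                   1                    -1                   1                        -1                      
  chi_4 (r->-1, s->-1)       1             1               -1                   1                    -1                   -1                       1                       
  chi_5 (2d, j=1)            2             -2              sqrt(2)              0                    -sqrt(2)             0                        0                       
  chi_6 (2d, j=2)            2             2               0                    -2                   0                    0                        0                       
  chi_7 (2d, j=3)            2             -2              -sqrt(2)             0                    sqrt(2)              0                        0                       

Spot check: chi_7 (2d, j=3) on {r^1, r^7} = -sqrt(2).

Derivation: D_8 has order 2*8 = 16 with 7 conjugacy classes, hence 7 irreducibles. Sum of squared dims 1 + 1 + 1 + 1 + 4 + 4 + 4 = 16 = |G|. Linear characters come from the abelianisation; the 2-dimensional irreps have character r^k -> 2*cos(2*pi*j*k/8), reflections -> 0.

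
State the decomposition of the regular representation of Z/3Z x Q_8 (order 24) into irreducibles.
Each irreducible V_i of dimension d_i appears with multiplicity d_i, i.e. rho_reg = (direct sum over all irreducibles V_i) d_i V_i. The irreducible dimensions for Z/3Z x Q_8 are 1, 1, 1, 1, 1, 1, 1, 1, 1, 1, 1, 1, 2, 2, 2: 12 irreducibles of dimension 1, each with multiplicity 1; 3 irreducibles of dimension 2, each with multiplicity 2. Total dimension 12*1*1 + 3*2*2 = 24 = |G|.

Reasoning: General theorem: in the regular representation of a finite group G, each irreducible appears with multiplicity equal to its dimension. Check: dim(rho_reg) = sum d_i^2 = 1 + 1 + 1 + 1 + 1 + 1 + 1 + 1 + 1 + 1 + 1 + 1 + 4 + 4 + 4 = 24 = |G|.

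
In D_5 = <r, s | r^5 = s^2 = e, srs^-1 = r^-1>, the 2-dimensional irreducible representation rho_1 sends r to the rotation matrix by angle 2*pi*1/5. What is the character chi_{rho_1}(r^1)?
chi_{rho_1}(r^1) = 2*cos(2*pi*1*1/5) = -1/2 + sqrt(5)/2

Why: rho_1(r^1) is rotation by angle 2*pi*1*1/5, whose trace is 2*cos(2*pi*1*1/5) = -1/2 + sqrt(5)/2.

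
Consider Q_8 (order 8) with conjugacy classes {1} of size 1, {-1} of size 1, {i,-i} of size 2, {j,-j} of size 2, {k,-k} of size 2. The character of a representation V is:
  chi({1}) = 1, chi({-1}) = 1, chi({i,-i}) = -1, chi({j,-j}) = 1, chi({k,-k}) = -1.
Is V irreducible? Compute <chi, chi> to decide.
Irreducible: <chi, chi> = 1.

Explanation: <chi, chi> = (1/|G|) sum_C |C| * |chi(C)|^2 = (1/8)[1*|1|^2 + 1*|1|^2 + 2*|-1|^2 + 2*|1|^2 + 2*|-1|^2]
  = (1/8)[(1) + (1) + (2) + (2) + (2)] = 8/8 = 1.
A character is irreducible iff <chi, chi> = 1, so this representation is irreducible.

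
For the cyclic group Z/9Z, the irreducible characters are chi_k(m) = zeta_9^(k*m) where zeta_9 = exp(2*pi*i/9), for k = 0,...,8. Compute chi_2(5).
chi_2(5) = zeta_9^10 = exp(2*I*pi/9)

Working: chi_2(5) = zeta_9^(2*5) = zeta_9^10. Since zeta_9^9 = 1, this equals zeta_9^1 = exp(2*pi*i*1/9) = exp(2*I*pi/9).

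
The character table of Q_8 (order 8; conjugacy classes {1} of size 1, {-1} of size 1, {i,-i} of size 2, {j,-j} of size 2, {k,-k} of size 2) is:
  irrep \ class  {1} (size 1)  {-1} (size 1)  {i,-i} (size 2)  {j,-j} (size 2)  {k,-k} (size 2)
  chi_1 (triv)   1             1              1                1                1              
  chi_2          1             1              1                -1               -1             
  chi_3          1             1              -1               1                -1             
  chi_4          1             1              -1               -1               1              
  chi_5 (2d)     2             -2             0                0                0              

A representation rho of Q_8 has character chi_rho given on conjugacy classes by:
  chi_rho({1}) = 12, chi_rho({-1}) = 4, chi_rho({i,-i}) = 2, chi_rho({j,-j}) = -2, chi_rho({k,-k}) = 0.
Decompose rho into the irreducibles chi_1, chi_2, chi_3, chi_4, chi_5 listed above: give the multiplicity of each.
Multiplicities: chi_1: 2, chi_2: 3, chi_3: 1, chi_4: 2, chi_5: 2.

Justification: Use <chi_rho, chi> = (1/|G|) sum_C |C| * chi_rho(C) * conj(chi(C)) with |G| = 8 for each irreducible chi in the table:
  <chi_rho, chi_1> = (1/8)[1*(12)*conj(1) + 1*(4)*conj(1) + 2*(2)*conj(1) + 2*(-2)*conj(1) + 2*(0)*conj(1)]
      = (1/8)[(12) + (4) + (4) + (-4) + (0)] = 16/8 = 2
  <chi_rho, chi_2> = (1/8)[1*(12)*conj(1) + 1*(4)*conj(1) + 2*(2)*conj(1) + 2*(-2)*conj(-1) + 2*(0)*conj(-1)]
      = (1/8)[(12) + (4) + (4) + (4) + (0)] = 24/8 = 3
  <chi_rho, chi_3> = (1/8)[1*(12)*conj(1) + 1*(4)*conj(1) + 2*(2)*conj(-1) + 2*(-2)*conj(1) + 2*(0)*conj(-1)]
      = (1/8)[(12) + (4) + (-4) + (-4) + (0)] = 8/8 = 1
  <chi_rho, chi_4> = (1/8)[1*(12)*conj(1) + 1*(4)*conj(1) + 2*(2)*conj(-1) + 2*(-2)*conj(-1) + 2*(0)*conj(1)]
      = (1/8)[(12) + (4) + (-4) + (4) + (0)] = 16/8 = 2
  <chi_rho, chi_5> = (1/8)[1*(12)*conj(2) + 1*(4)*conj(-2) + 2*(2)*conj(0) + 2*(-2)*conj(0) + 2*(0)*conj(0)]
      = (1/8)[(24) + (-8) + (0) + (0) + (0)] = 16/8 = 2
Dimension check: dim(rho) = sum (mult * dim) = 2*1 + 3*1 + 1*1 + 2*1 + 2*2 = 12 = chi_rho(e) = 12.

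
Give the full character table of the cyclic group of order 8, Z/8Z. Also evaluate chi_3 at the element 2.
Character table of Z/8Z (irreps indexed chi_0,...,chi_7 with chi_k(m) = zeta_8^(k*m), zeta_8 = exp(2*pi*i/8)):
  irrep \ class  {0} (size 1)  {1} (size 1)    {2} (size 1)  {3} (size 1)    {4} (size 1)  {5} (size 1)    {6} (size 1)  {7} (size 1)  
  chi_0          1             1               1             1               1             1               1             1             
  chi_1          1             exp(I*pi/4)     I             exp(3*I*pi/4)   -1            exp(-3*I*pi/4)  -I            exp(-I*pi/4)  
  chi_2          1             I               -1            -I              1             I               -1            -I            
  chi_3          1             exp(3*I*pi/4)   -I            exp(I*pi/4)     -1            exp(-I*pi/4)    I             exp(-3*I*pi/4)
  chi_4          1             -1              1             -1              1             -1              1             -1            
  chi_5          1             exp(-3*I*pi/4)  I             exp(-I*pi/4)    -1            exp(I*pi/4)     -I            exp(3*I*pi/4) 
  chi_6          1             -I              -1            I               1             -I              -1            I             
  chi_7          1             exp(-I*pi/4)    -I            exp(-3*I*pi/4)  -1            exp(3*I*pi/4)   I             exp(I*pi/4)   

Spot check: chi_3(2) = zeta_8^(3*2) = zeta_8^6 = -I.

Z/8Z is abelian, so all 8 irreducible complex representations are 1-dimensional. They are given by chi_k(m) = zeta_8^(k*m) for k = 0,...,7. Row orthogonality: sum_m chi_k(m) conj(chi_l(m)) = 8 * [k = l].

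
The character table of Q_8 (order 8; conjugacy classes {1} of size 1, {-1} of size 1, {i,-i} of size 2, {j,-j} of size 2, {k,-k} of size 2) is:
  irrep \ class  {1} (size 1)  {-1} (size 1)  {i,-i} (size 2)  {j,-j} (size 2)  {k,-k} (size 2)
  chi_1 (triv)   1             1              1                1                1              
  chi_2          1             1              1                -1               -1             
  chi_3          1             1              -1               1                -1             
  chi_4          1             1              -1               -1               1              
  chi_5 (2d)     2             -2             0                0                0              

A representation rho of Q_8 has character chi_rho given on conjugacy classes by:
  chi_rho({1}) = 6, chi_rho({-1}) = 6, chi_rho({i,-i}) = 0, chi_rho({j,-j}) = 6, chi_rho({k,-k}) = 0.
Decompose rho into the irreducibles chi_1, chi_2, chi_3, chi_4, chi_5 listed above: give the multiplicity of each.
Multiplicities: chi_1: 3, chi_2: 0, chi_3: 3, chi_4: 0, chi_5: 0.

Working: Use <chi_rho, chi> = (1/|G|) sum_C |C| * chi_rho(C) * conj(chi(C)) with |G| = 8 for each irreducible chi in the table:
  <chi_rho, chi_1> = (1/8)[1*(6)*conj(1) + 1*(6)*conj(1) + 2*(0)*conj(1) + 2*(6)*conj(1) + 2*(0)*conj(1)]
      = (1/8)[(6) + (6) + (0) + (12) + (0)] = 24/8 = 3
  <chi_rho, chi_2> = (1/8)[1*(6)*conj(1) + 1*(6)*conj(1) + 2*(0)*conj(1) + 2*(6)*conj(-1) + 2*(0)*conj(-1)]
      = (1/8)[(6) + (6) + (0) + (-12) + (0)] = 0/8 = 0
  <chi_rho, chi_3> = (1/8)[1*(6)*conj(1) + 1*(6)*conj(1) + 2*(0)*conj(-1) + 2*(6)*conj(1) + 2*(0)*conj(-1)]
      = (1/8)[(6) + (6) + (0) + (12) + (0)] = 24/8 = 3
  <chi_rho, chi_4> = (1/8)[1*(6)*conj(1) + 1*(6)*conj(1) + 2*(0)*conj(-1) + 2*(6)*conj(-1) + 2*(0)*conj(1)]
      = (1/8)[(6) + (6) + (0) + (-12) + (0)] = 0/8 = 0
  <chi_rho, chi_5> = (1/8)[1*(6)*conj(2) + 1*(6)*conj(-2) + 2*(0)*conj(0) + 2*(6)*conj(0) + 2*(0)*conj(0)]
      = (1/8)[(12) + (-12) + (0) + (0) + (0)] = 0/8 = 0
Dimension check: dim(rho) = sum (mult * dim) = 3*1 + 0*1 + 3*1 + 0*1 + 0*2 = 6 = chi_rho(e) = 6.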